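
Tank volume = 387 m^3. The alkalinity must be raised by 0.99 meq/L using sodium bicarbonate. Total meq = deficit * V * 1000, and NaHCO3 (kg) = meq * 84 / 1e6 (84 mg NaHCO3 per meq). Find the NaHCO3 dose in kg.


Tank volume in L = 387 m^3 * 1000 = 387000 L
Total meq required = 0.99 meq/L * 387000 L = 383130 meq
NaHCO3 mass = 383130 meq * 84 mg/meq / 1e6 = 32.1829 kg

32.1829 kg


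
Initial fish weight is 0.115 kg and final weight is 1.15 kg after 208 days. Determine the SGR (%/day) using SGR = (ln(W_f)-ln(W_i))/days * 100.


ln(W_f) = ln(1.15) = 0.13976194
ln(W_i) = ln(0.115) = -2.1628232
ln(W_f) - ln(W_i) = 0.13976194 - -2.1628232 = 2.3025851
SGR = 2.3025851 / 208 * 100 = 1.10701 %/day

1.10701 %/day


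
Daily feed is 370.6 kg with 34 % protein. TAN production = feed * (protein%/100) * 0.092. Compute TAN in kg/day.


Protein in feed = 370.6 * 34/100 = 126.004 kg/day
TAN = protein * 0.092 = 126.004 * 0.092 = 11.592368 kg/day

11.592368 kg/day


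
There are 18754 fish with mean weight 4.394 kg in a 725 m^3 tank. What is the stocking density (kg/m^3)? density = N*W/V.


Total biomass = 18754 fish * 4.394 kg = 82405.076 kg
Density = total biomass / volume = 82405.076 / 725 = 113.662 kg/m^3

113.662 kg/m^3


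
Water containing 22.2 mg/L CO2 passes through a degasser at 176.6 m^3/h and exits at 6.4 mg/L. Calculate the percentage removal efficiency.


CO2_out / CO2_in = 6.4 / 22.2 = 0.28828829
Fraction remaining = 0.28828829
efficiency = (1 - 0.28828829) * 100 = 71.1712 %

71.1712 %


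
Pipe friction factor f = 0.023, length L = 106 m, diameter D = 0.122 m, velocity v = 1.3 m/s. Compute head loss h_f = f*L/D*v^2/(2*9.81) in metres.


v^2 = 1.3^2 = 1.69 m^2/s^2
L/D = 106/0.122 = 868.85246
h_f = f*(L/D)*v^2/(2g) = 0.023 * 868.85246 * 1.69 / 19.62 = 1.72132 m

1.72132 m


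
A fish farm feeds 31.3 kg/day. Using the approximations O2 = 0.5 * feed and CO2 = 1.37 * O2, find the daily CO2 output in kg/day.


O2 = 31.3 * 0.5 = 15.65
CO2 = 15.65 * 1.37 = 21.4405

21.4405 kg/day


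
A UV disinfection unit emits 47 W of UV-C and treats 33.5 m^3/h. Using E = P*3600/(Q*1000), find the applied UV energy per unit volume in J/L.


Energy delivered per hour = 47 W * 3600 s = 169200 J/h
Volume treated per hour = 33.5 m^3/h * 1000 = 33500 L/h
dose = 169200 / 33500 = 5.05075 J/L

5.05075 J/L


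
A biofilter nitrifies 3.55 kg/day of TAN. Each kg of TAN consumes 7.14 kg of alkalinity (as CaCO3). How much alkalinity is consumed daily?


Alkalinity factor: 7.14 kg CaCO3 consumed per kg TAN nitrified
alk = 3.55 kg TAN * 7.14 = 25.347 kg CaCO3/day

25.347 kg CaCO3/day


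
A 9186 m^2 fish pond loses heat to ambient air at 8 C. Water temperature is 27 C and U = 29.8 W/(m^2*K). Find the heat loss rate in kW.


Temperature difference dT = 27 - 8 = 19 K
Heat loss (W) = U * A * dT = 29.8 * 9186 * 19 = 5201113.2 W
Convert to kW: 5201113.2 / 1000 = 5201.1132 kW

5201.1132 kW


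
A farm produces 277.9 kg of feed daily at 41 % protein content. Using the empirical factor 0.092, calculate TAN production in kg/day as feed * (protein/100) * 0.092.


Protein in feed = 277.9 * 41/100 = 113.939 kg/day
TAN = protein * 0.092 = 113.939 * 0.092 = 10.482388 kg/day

10.482388 kg/day


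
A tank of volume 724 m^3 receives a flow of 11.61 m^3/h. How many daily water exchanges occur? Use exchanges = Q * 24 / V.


Daily flow volume = 11.61 m^3/h * 24 h = 278.64 m^3/day
Exchanges = daily flow / tank volume = 278.64 / 724 = 0.384862 exchanges/day

0.384862 exchanges/day


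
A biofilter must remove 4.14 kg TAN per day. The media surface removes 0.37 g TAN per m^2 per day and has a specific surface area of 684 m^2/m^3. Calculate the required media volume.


A = 4.14*1000 / 0.37 = 11189.189 m^2
V = 11189.189 / 684 = 16.3585

16.3585 m^3


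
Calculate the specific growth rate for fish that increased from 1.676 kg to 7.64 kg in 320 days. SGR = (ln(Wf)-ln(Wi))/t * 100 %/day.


ln(W_f) = ln(7.64) = 2.0333976
ln(W_i) = ln(1.676) = 0.51641
ln(W_f) - ln(W_i) = 2.0333976 - 0.51641 = 1.5169876
SGR = 1.5169876 / 320 * 100 = 0.474059 %/day

0.474059 %/day


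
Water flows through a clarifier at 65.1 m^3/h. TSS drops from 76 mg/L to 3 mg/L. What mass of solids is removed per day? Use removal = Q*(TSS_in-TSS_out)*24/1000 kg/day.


Concentration drop: TSS_in - TSS_out = 76 - 3 = 73 mg/L
Hourly solids removed = Q * dTSS = 65.1 m^3/h * 73 mg/L = 4752.3 g/h  (m^3/h * mg/L = g/h)
Daily solids removed = 4752.3 * 24 = 114055.2 g/day
Convert g to kg: 114055.2 / 1000 = 114.0552 kg/day

114.0552 kg/day


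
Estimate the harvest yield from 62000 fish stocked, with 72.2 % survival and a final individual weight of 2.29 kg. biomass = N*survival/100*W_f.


Survivors = 62000 * 72.2/100 = 44764 fish
Harvest biomass = survivors * W_f = 44764 * 2.29 = 102509.56 kg

102509.56 kg


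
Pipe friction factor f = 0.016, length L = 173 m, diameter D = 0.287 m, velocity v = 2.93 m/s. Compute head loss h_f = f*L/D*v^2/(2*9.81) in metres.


v^2 = 2.93^2 = 8.5849 m^2/s^2
L/D = 173/0.287 = 602.78746
h_f = f*(L/D)*v^2/(2g) = 0.016 * 602.78746 * 8.5849 / 19.62 = 4.22008 m

4.22008 m


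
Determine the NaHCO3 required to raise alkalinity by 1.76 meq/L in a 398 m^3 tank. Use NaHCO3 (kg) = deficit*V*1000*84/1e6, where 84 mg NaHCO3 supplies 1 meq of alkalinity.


Tank volume in L = 398 m^3 * 1000 = 398000 L
Total meq required = 1.76 meq/L * 398000 L = 700480 meq
NaHCO3 mass = 700480 meq * 84 mg/meq / 1e6 = 58.8403 kg

58.8403 kg


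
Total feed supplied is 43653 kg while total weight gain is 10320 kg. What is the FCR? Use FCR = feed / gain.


FCR = feed consumed / weight gained
FCR = 43653 kg / 10320 kg = 4.22994

4.22994


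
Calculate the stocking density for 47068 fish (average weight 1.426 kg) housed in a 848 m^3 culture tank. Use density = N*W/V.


Total biomass = 47068 fish * 1.426 kg = 67118.968 kg
Density = total biomass / volume = 67118.968 / 848 = 79.1497 kg/m^3

79.1497 kg/m^3


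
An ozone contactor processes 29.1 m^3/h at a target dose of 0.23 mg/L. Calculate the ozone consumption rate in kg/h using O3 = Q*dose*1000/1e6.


O3 demand (mg/h) = Q * dose * 1000 = 29.1 * 0.23 * 1000 = 6693 mg/h
Convert mg to kg: 6693 / 1e6 = 0.006693 kg/h

0.006693 kg/h


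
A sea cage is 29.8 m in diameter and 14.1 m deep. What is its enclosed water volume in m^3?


r = d/2 = 29.8/2 = 14.9 m
Base area = pi*r^2 = pi*14.9^2 = 697.46499 m^2
Volume = 697.46499 * 14.1 = 9834.26 m^3

9834.26 m^3


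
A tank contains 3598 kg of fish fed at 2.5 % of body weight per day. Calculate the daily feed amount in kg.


Feeding rate fraction = 2.5% / 100 = 0.025
Daily feed = 3598 kg * 0.025 = 89.95 kg/day

89.95 kg/day


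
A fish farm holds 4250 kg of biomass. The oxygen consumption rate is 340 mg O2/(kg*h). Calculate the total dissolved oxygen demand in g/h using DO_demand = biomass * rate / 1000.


Total O2 consumption (mg/h) = 4250 kg * 340 mg/(kg*h) = 1445000 mg/h
Convert to g/h: 1445000 / 1000 = 1445 g/h

1445 g/h


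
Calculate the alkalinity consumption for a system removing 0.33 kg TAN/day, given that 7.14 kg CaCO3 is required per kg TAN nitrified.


Alkalinity factor: 7.14 kg CaCO3 consumed per kg TAN nitrified
alk = 0.33 kg TAN * 7.14 = 2.3562 kg CaCO3/day

2.3562 kg CaCO3/day


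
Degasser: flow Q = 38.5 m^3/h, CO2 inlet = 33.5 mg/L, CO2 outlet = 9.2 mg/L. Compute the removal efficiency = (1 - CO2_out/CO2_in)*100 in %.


CO2_out / CO2_in = 9.2 / 33.5 = 0.27462687
Fraction remaining = 0.27462687
efficiency = (1 - 0.27462687) * 100 = 72.5373 %

72.5373 %


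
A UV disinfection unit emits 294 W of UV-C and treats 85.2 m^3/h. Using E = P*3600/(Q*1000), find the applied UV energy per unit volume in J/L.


Energy delivered per hour = 294 W * 3600 s = 1058400 J/h
Volume treated per hour = 85.2 m^3/h * 1000 = 85200 L/h
dose = 1058400 / 85200 = 12.4225 J/L

12.4225 J/L


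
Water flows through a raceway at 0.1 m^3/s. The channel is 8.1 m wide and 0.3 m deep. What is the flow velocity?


Cross-sectional area = W * d = 8.1 * 0.3 = 2.43 m^2
Velocity = Q / A = 0.1 / 2.43 = 0.0411523 m/s

0.0411523 m/s


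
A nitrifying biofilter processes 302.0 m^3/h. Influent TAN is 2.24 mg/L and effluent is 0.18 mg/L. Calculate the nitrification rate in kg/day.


Concentration drop: TAN_in - TAN_out = 2.24 - 0.18 = 2.06 mg/L
Hourly TAN removed = Q * dTAN = 302.0 m^3/h * 2.06 mg/L = 622.12 g/h  (m^3/h * mg/L = g/h)
Daily TAN removed = 622.12 * 24 = 14930.88 g/day
Convert to kg/day: 14930.88 / 1000 = 14.93088 kg/day

14.93088 kg/day


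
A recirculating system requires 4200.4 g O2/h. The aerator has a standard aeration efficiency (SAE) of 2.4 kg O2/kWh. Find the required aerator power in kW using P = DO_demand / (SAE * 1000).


SAE in g O2/kWh = 2.4 * 1000 = 2400 g/kWh
P = DO_demand / SAE_g = 4200.4 / 2400 = 1.75017 kW

1.75017 kW


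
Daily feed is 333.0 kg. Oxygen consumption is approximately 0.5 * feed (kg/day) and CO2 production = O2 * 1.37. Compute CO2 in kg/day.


O2 = 333.0 * 0.5 = 166.5
CO2 = 166.5 * 1.37 = 228.105

228.105 kg/day


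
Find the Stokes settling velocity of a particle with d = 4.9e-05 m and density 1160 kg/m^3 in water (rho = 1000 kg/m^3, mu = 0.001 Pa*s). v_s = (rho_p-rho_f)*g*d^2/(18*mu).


Density difference: rho_p - rho_f = 1160 - 1000 = 160 kg/m^3
d^2 = (4.9e-05)^2 = 2.401e-09 m^2
Numerator = (rho_p - rho_f) * g * d^2 = 160 * 9.81 * 2.401e-09 = 3.7686096e-06
Denominator = 18 * mu = 18 * 0.001 = 0.018
v_s = 3.7686096e-06 / 0.018 = 2.09367e-04 m/s
Check: Re = rho_f * v_s * d / mu = 1000 * 2.09367e-04 * 4.9e-05 / 0.001 = 0.0103 < 1, so Stokes' law applies.

2.09367e-04 m/s


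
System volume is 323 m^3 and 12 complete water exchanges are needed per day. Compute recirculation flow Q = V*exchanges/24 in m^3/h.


Daily recirculation volume = 323 m^3 * 12 = 3876 m^3/day
Flow rate Q = daily volume / 24 h = 3876 / 24 = 161.5 m^3/h

161.5 m^3/h


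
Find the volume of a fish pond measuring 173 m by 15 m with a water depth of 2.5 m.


Base area = L * W = 173 * 15 = 2595 m^2
Volume = area * depth = 2595 * 2.5 = 6487.5 m^3

6487.5 m^3


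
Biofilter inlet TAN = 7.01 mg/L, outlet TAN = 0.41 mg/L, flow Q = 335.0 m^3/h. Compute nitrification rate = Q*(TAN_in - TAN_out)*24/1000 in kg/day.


Concentration drop: TAN_in - TAN_out = 7.01 - 0.41 = 6.6 mg/L
Hourly TAN removed = Q * dTAN = 335.0 m^3/h * 6.6 mg/L = 2211 g/h  (m^3/h * mg/L = g/h)
Daily TAN removed = 2211 * 24 = 53064 g/day
Convert to kg/day: 53064 / 1000 = 53.064 kg/day

53.064 kg/day


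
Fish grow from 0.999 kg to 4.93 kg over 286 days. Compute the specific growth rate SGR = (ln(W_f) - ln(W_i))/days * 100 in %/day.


ln(W_f) = ln(4.93) = 1.595339
ln(W_i) = ln(0.999) = -0.0010005003
ln(W_f) - ln(W_i) = 1.595339 - -0.0010005003 = 1.5963395
SGR = 1.5963395 / 286 * 100 = 0.558161 %/day

0.558161 %/day


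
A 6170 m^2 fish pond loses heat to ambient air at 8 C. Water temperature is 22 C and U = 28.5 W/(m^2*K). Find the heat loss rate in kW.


Temperature difference dT = 22 - 8 = 14 K
Heat loss (W) = U * A * dT = 28.5 * 6170 * 14 = 2461830 W
Convert to kW: 2461830 / 1000 = 2461.83 kW

2461.83 kW


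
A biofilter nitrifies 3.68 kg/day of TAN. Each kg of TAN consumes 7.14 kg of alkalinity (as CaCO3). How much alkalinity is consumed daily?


Alkalinity factor: 7.14 kg CaCO3 consumed per kg TAN nitrified
alk = 3.68 kg TAN * 7.14 = 26.2752 kg CaCO3/day

26.2752 kg CaCO3/day


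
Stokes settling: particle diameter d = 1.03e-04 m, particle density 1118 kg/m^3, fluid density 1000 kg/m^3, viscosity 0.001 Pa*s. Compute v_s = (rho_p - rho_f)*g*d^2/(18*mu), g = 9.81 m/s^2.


Density difference: rho_p - rho_f = 1118 - 1000 = 118 kg/m^3
d^2 = (1.03e-04)^2 = 1.0609e-08 m^2
Numerator = (rho_p - rho_f) * g * d^2 = 118 * 9.81 * 1.0609e-08 = 1.2280766e-05
Denominator = 18 * mu = 18 * 0.001 = 0.018
v_s = 1.2280766e-05 / 0.018 = 6.82265e-04 m/s
Check: Re = rho_f * v_s * d / mu = 1000 * 6.82265e-04 * 1.03e-04 / 0.001 = 0.0703 < 1, so Stokes' law applies.

6.82265e-04 m/s


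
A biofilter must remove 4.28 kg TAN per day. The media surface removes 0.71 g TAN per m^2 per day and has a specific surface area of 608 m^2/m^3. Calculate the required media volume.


A = 4.28*1000 / 0.71 = 6028.169 m^2
V = 6028.169 / 608 = 9.91475

9.91475 m^3


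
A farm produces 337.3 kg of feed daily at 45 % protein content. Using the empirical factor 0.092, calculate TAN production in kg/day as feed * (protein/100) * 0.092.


Protein in feed = 337.3 * 45/100 = 151.785 kg/day
TAN = protein * 0.092 = 151.785 * 0.092 = 13.96422 kg/day

13.96422 kg/day


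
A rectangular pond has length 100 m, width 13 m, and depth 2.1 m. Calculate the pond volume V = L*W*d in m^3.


Base area = L * W = 100 * 13 = 1300 m^2
Volume = area * depth = 1300 * 2.1 = 2730 m^3

2730 m^3


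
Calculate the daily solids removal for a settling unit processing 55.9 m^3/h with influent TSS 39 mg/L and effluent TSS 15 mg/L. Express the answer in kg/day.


Concentration drop: TSS_in - TSS_out = 39 - 15 = 24 mg/L
Hourly solids removed = Q * dTSS = 55.9 m^3/h * 24 mg/L = 1341.6 g/h  (m^3/h * mg/L = g/h)
Daily solids removed = 1341.6 * 24 = 32198.4 g/day
Convert g to kg: 32198.4 / 1000 = 32.1984 kg/day

32.1984 kg/day


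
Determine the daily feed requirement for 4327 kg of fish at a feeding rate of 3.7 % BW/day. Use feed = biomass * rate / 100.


Feeding rate fraction = 3.7% / 100 = 0.037
Daily feed = 4327 kg * 0.037 = 160.099 kg/day

160.099 kg/day


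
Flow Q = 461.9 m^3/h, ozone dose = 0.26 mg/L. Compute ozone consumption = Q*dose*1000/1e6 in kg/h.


O3 demand (mg/h) = Q * dose * 1000 = 461.9 * 0.26 * 1000 = 120094 mg/h
Convert mg to kg: 120094 / 1e6 = 0.120094 kg/h

0.120094 kg/h


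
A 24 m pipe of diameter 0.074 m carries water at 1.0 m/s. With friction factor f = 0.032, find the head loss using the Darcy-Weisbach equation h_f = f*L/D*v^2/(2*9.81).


v^2 = 1.0^2 = 1 m^2/s^2
L/D = 24/0.074 = 324.32432
h_f = f*(L/D)*v^2/(2g) = 0.032 * 324.32432 * 1 / 19.62 = 0.528969 m

0.528969 m


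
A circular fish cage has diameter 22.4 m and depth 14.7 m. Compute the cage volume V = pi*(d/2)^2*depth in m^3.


r = d/2 = 22.4/2 = 11.2 m
Base area = pi*r^2 = pi*11.2^2 = 394.08138 m^2
Volume = 394.08138 * 14.7 = 5793 m^3

5793 m^3


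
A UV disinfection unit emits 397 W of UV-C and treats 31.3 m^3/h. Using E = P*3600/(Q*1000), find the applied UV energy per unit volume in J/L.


Energy delivered per hour = 397 W * 3600 s = 1429200 J/h
Volume treated per hour = 31.3 m^3/h * 1000 = 31300 L/h
dose = 1429200 / 31300 = 45.6613 J/L

45.6613 J/L


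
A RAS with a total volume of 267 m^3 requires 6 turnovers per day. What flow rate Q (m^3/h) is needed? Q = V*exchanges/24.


Daily recirculation volume = 267 m^3 * 6 = 1602 m^3/day
Flow rate Q = daily volume / 24 h = 1602 / 24 = 66.75 m^3/h

66.75 m^3/h


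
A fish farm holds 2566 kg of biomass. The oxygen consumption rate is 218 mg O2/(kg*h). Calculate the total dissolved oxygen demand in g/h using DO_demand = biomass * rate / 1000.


Total O2 consumption (mg/h) = 2566 kg * 218 mg/(kg*h) = 559388 mg/h
Convert to g/h: 559388 / 1000 = 559.388 g/h

559.388 g/h


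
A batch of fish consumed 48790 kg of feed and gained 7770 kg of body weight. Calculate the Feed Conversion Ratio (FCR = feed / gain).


FCR = feed consumed / weight gained
FCR = 48790 kg / 7770 kg = 6.27928

6.27928


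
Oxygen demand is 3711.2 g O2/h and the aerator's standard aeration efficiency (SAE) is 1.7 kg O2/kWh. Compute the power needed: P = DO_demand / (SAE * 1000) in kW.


SAE in g O2/kWh = 1.7 * 1000 = 1700 g/kWh
P = DO_demand / SAE_g = 3711.2 / 1700 = 2.18306 kW

2.18306 kW


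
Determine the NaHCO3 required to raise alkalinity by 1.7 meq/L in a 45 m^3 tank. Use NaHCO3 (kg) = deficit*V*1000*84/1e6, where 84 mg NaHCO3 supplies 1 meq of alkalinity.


Tank volume in L = 45 m^3 * 1000 = 45000 L
Total meq required = 1.7 meq/L * 45000 L = 76500 meq
NaHCO3 mass = 76500 meq * 84 mg/meq / 1e6 = 6.426 kg

6.426 kg


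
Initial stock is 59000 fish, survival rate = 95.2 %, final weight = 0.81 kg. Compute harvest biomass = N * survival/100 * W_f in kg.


Survivors = 59000 * 95.2/100 = 56168 fish
Harvest biomass = survivors * W_f = 56168 * 0.81 = 45496.08 kg

45496.08 kg


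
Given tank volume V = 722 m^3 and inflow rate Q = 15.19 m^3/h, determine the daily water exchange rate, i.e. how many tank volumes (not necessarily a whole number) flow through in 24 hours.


Daily flow volume = 15.19 m^3/h * 24 h = 364.56 m^3/day
Exchanges = daily flow / tank volume = 364.56 / 722 = 0.504931 exchanges/day

0.504931 exchanges/day


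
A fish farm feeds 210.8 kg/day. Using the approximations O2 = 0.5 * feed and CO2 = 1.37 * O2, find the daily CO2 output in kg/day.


O2 = 210.8 * 0.5 = 105.4
CO2 = 105.4 * 1.37 = 144.398

144.398 kg/day


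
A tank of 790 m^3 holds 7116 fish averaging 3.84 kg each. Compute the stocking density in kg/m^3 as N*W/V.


Total biomass = 7116 fish * 3.84 kg = 27325.44 kg
Density = total biomass / volume = 27325.44 / 790 = 34.5892 kg/m^3

34.5892 kg/m^3


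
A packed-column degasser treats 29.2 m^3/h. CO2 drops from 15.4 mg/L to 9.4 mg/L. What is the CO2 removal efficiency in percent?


CO2_out / CO2_in = 9.4 / 15.4 = 0.61038961
Fraction remaining = 0.61038961
efficiency = (1 - 0.61038961) * 100 = 38.961 %

38.961 %


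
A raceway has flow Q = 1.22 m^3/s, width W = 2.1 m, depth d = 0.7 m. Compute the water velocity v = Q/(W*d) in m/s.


Cross-sectional area = W * d = 2.1 * 0.7 = 1.47 m^2
Velocity = Q / A = 1.22 / 1.47 = 0.829932 m/s

0.829932 m/s


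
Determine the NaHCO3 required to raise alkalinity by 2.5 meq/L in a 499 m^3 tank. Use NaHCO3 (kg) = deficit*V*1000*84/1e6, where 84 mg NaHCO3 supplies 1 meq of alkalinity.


Tank volume in L = 499 m^3 * 1000 = 499000 L
Total meq required = 2.5 meq/L * 499000 L = 1247500 meq
NaHCO3 mass = 1247500 meq * 84 mg/meq / 1e6 = 104.79 kg

104.79 kg


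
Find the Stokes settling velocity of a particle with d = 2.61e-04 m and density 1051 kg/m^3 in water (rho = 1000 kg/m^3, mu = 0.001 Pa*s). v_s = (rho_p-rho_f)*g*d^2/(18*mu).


Density difference: rho_p - rho_f = 1051 - 1000 = 51 kg/m^3
d^2 = (2.61e-04)^2 = 6.8121e-08 m^2
Numerator = (rho_p - rho_f) * g * d^2 = 51 * 9.81 * 6.8121e-08 = 3.4081618e-05
Denominator = 18 * mu = 18 * 0.001 = 0.018
v_s = 3.4081618e-05 / 0.018 = 0.00189342 m/s
Check: Re = rho_f * v_s * d / mu = 1000 * 0.00189342 * 2.61e-04 / 0.001 = 0.494 < 1, so Stokes' law applies.

0.00189342 m/s


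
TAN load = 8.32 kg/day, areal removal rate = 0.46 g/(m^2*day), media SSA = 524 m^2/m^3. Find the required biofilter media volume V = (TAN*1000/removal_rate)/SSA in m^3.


A = 8.32*1000 / 0.46 = 18086.957 m^2
V = 18086.957 / 524 = 34.5171

34.5171 m^3


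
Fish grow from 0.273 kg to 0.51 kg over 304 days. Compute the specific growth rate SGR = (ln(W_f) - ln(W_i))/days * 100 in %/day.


ln(W_f) = ln(0.51) = -0.67334455
ln(W_i) = ln(0.273) = -1.2982835
ln(W_f) - ln(W_i) = -0.67334455 - -1.2982835 = 0.62493895
SGR = 0.62493895 / 304 * 100 = 0.205572 %/day

0.205572 %/day


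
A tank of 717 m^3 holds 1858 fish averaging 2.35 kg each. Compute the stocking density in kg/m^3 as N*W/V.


Total biomass = 1858 fish * 2.35 kg = 4366.3 kg
Density = total biomass / volume = 4366.3 / 717 = 6.08968 kg/m^3

6.08968 kg/m^3


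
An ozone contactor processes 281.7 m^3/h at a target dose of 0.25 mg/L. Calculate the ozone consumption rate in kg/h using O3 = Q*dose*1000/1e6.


O3 demand (mg/h) = Q * dose * 1000 = 281.7 * 0.25 * 1000 = 70425 mg/h
Convert mg to kg: 70425 / 1e6 = 0.070425 kg/h

0.070425 kg/h


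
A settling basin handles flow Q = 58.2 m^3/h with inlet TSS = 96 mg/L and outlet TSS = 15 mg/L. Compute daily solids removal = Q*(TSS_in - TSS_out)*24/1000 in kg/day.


Concentration drop: TSS_in - TSS_out = 96 - 15 = 81 mg/L
Hourly solids removed = Q * dTSS = 58.2 m^3/h * 81 mg/L = 4714.2 g/h  (m^3/h * mg/L = g/h)
Daily solids removed = 4714.2 * 24 = 113140.8 g/day
Convert g to kg: 113140.8 / 1000 = 113.1408 kg/day

113.1408 kg/day


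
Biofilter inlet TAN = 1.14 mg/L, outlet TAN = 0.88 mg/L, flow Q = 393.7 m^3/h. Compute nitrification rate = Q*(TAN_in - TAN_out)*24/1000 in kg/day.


Concentration drop: TAN_in - TAN_out = 1.14 - 0.88 = 0.26 mg/L
Hourly TAN removed = Q * dTAN = 393.7 m^3/h * 0.26 mg/L = 102.362 g/h  (m^3/h * mg/L = g/h)
Daily TAN removed = 102.362 * 24 = 2456.688 g/day
Convert to kg/day: 2456.688 / 1000 = 2.456688 kg/day

2.456688 kg/day


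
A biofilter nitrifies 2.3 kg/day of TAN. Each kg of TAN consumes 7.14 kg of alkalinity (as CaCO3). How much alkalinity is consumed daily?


Alkalinity factor: 7.14 kg CaCO3 consumed per kg TAN nitrified
alk = 2.3 kg TAN * 7.14 = 16.422 kg CaCO3/day

16.422 kg CaCO3/day


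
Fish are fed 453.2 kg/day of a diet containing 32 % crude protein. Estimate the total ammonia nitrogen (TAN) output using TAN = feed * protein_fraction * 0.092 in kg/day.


Protein in feed = 453.2 * 32/100 = 145.024 kg/day
TAN = protein * 0.092 = 145.024 * 0.092 = 13.342208 kg/day

13.342208 kg/day


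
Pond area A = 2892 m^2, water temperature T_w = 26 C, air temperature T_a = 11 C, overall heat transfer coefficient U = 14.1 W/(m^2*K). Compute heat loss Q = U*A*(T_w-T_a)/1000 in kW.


Temperature difference dT = 26 - 11 = 15 K
Heat loss (W) = U * A * dT = 14.1 * 2892 * 15 = 611658 W
Convert to kW: 611658 / 1000 = 611.658 kW

611.658 kW


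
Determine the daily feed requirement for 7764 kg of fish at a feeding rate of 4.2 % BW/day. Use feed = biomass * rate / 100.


Feeding rate fraction = 4.2% / 100 = 0.042
Daily feed = 7764 kg * 0.042 = 326.088 kg/day

326.088 kg/day


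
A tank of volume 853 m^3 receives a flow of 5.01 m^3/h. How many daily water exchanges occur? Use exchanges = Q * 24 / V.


Daily flow volume = 5.01 m^3/h * 24 h = 120.24 m^3/day
Exchanges = daily flow / tank volume = 120.24 / 853 = 0.140961 exchanges/day

0.140961 exchanges/day


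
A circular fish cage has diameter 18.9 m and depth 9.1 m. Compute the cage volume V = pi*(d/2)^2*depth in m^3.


r = d/2 = 18.9/2 = 9.45 m
Base area = pi*r^2 = pi*9.45^2 = 280.55208 m^2
Volume = 280.55208 * 9.1 = 2553.02 m^3

2553.02 m^3


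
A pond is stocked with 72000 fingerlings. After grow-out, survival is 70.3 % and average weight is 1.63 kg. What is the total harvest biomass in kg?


Survivors = 72000 * 70.3/100 = 50616 fish
Harvest biomass = survivors * W_f = 50616 * 1.63 = 82504.08 kg

82504.08 kg


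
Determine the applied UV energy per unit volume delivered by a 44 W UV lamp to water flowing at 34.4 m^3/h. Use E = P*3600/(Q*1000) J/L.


Energy delivered per hour = 44 W * 3600 s = 158400 J/h
Volume treated per hour = 34.4 m^3/h * 1000 = 34400 L/h
dose = 158400 / 34400 = 4.60465 J/L

4.60465 J/L


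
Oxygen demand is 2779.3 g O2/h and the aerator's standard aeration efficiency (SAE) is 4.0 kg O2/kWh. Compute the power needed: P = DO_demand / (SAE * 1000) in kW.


SAE in g O2/kWh = 4.0 * 1000 = 4000 g/kWh
P = DO_demand / SAE_g = 2779.3 / 4000 = 0.694825 kW

0.694825 kW


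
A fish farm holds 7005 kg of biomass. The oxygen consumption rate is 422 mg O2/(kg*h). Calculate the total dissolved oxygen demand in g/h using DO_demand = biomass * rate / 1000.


Total O2 consumption (mg/h) = 7005 kg * 422 mg/(kg*h) = 2956110 mg/h
Convert to g/h: 2956110 / 1000 = 2956.11 g/h

2956.11 g/h


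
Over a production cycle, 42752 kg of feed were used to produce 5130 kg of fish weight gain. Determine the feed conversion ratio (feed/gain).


FCR = feed consumed / weight gained
FCR = 42752 kg / 5130 kg = 8.33372

8.33372


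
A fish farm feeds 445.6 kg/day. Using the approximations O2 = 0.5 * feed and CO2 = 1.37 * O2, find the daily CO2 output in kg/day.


O2 = 445.6 * 0.5 = 222.8
CO2 = 222.8 * 1.37 = 305.236

305.236 kg/day


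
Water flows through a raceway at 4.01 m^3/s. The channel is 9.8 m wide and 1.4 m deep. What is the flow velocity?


Cross-sectional area = W * d = 9.8 * 1.4 = 13.72 m^2
Velocity = Q / A = 4.01 / 13.72 = 0.292274 m/s

0.292274 m/s


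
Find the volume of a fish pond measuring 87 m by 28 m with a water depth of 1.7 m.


Base area = L * W = 87 * 28 = 2436 m^2
Volume = area * depth = 2436 * 1.7 = 4141.2 m^3

4141.2 m^3


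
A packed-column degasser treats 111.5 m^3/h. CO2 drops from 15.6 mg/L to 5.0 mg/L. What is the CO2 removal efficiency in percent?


CO2_out / CO2_in = 5.0 / 15.6 = 0.32051282
Fraction remaining = 0.32051282
efficiency = (1 - 0.32051282) * 100 = 67.9487 %

67.9487 %


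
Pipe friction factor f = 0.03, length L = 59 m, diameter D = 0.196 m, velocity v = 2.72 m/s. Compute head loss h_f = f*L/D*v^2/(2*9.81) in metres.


v^2 = 2.72^2 = 7.3984 m^2/s^2
L/D = 59/0.196 = 301.02041
h_f = f*(L/D)*v^2/(2g) = 0.03 * 301.02041 * 7.3984 / 19.62 = 3.4053 m

3.4053 m


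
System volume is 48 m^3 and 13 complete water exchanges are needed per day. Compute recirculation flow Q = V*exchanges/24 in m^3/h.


Daily recirculation volume = 48 m^3 * 13 = 624 m^3/day
Flow rate Q = daily volume / 24 h = 624 / 24 = 26 m^3/h

26 m^3/h


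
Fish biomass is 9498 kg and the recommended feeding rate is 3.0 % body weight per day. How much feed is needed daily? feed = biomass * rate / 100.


Feeding rate fraction = 3.0% / 100 = 0.03
Daily feed = 9498 kg * 0.03 = 284.94 kg/day

284.94 kg/day


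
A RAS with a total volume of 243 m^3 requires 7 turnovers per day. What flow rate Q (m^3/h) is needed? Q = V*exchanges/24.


Daily recirculation volume = 243 m^3 * 7 = 1701 m^3/day
Flow rate Q = daily volume / 24 h = 1701 / 24 = 70.875 m^3/h

70.875 m^3/h


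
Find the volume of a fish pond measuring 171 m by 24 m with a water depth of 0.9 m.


Base area = L * W = 171 * 24 = 4104 m^2
Volume = area * depth = 4104 * 0.9 = 3693.6 m^3

3693.6 m^3


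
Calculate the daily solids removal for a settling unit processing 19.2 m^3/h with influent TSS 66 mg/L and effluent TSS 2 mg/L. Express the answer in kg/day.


Concentration drop: TSS_in - TSS_out = 66 - 2 = 64 mg/L
Hourly solids removed = Q * dTSS = 19.2 m^3/h * 64 mg/L = 1228.8 g/h  (m^3/h * mg/L = g/h)
Daily solids removed = 1228.8 * 24 = 29491.2 g/day
Convert g to kg: 29491.2 / 1000 = 29.4912 kg/day

29.4912 kg/day


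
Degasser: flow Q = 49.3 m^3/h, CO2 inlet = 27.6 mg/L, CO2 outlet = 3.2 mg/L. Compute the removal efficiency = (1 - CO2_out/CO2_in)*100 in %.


CO2_out / CO2_in = 3.2 / 27.6 = 0.11594203
Fraction remaining = 0.11594203
efficiency = (1 - 0.11594203) * 100 = 88.4058 %

88.4058 %


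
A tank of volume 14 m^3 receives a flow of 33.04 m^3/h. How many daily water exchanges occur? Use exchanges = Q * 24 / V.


Daily flow volume = 33.04 m^3/h * 24 h = 792.96 m^3/day
Exchanges = daily flow / tank volume = 792.96 / 14 = 56.64 exchanges/day

56.64 exchanges/day


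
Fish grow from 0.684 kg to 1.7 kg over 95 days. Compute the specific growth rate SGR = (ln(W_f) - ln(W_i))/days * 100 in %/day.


ln(W_f) = ln(1.7) = 0.53062825
ln(W_i) = ln(0.684) = -0.37979736
ln(W_f) - ln(W_i) = 0.53062825 - -0.37979736 = 0.91042561
SGR = 0.91042561 / 95 * 100 = 0.958343 %/day

0.958343 %/day


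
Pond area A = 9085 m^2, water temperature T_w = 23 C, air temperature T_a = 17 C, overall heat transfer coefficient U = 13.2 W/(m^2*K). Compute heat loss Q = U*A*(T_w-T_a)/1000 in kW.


Temperature difference dT = 23 - 17 = 6 K
Heat loss (W) = U * A * dT = 13.2 * 9085 * 6 = 719532 W
Convert to kW: 719532 / 1000 = 719.532 kW

719.532 kW


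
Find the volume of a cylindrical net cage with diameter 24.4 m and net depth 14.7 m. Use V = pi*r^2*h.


r = d/2 = 24.4/2 = 12.2 m
Base area = pi*r^2 = pi*12.2^2 = 467.59465 m^2
Volume = 467.59465 * 14.7 = 6873.64 m^3

6873.64 m^3


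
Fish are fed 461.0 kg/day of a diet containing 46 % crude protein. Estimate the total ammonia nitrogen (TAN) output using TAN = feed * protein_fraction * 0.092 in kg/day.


Protein in feed = 461.0 * 46/100 = 212.06 kg/day
TAN = protein * 0.092 = 212.06 * 0.092 = 19.50952 kg/day

19.50952 kg/day


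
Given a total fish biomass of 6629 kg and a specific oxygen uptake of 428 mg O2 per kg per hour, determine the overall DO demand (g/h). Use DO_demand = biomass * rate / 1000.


Total O2 consumption (mg/h) = 6629 kg * 428 mg/(kg*h) = 2837212 mg/h
Convert to g/h: 2837212 / 1000 = 2837.212 g/h

2837.212 g/h


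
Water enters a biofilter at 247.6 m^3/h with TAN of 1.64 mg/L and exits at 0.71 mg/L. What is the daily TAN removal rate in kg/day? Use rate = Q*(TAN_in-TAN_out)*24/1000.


Concentration drop: TAN_in - TAN_out = 1.64 - 0.71 = 0.93 mg/L
Hourly TAN removed = Q * dTAN = 247.6 m^3/h * 0.93 mg/L = 230.268 g/h  (m^3/h * mg/L = g/h)
Daily TAN removed = 230.268 * 24 = 5526.432 g/day
Convert to kg/day: 5526.432 / 1000 = 5.526432 kg/day

5.526432 kg/day


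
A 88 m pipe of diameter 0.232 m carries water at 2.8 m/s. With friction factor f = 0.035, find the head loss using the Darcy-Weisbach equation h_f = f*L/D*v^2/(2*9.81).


v^2 = 2.8^2 = 7.84 m^2/s^2
L/D = 88/0.232 = 379.31034
h_f = f*(L/D)*v^2/(2g) = 0.035 * 379.31034 * 7.84 / 19.62 = 5.30493 m

5.30493 m


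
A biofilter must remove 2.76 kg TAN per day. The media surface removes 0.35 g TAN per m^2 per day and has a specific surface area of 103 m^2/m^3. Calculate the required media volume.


A = 2.76*1000 / 0.35 = 7885.7143 m^2
V = 7885.7143 / 103 = 76.5603

76.5603 m^3


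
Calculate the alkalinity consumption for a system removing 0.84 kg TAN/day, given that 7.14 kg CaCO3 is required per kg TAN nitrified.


Alkalinity factor: 7.14 kg CaCO3 consumed per kg TAN nitrified
alk = 0.84 kg TAN * 7.14 = 5.9976 kg CaCO3/day

5.9976 kg CaCO3/day


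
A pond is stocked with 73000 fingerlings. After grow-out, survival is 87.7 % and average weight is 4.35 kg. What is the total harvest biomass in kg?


Survivors = 73000 * 87.7/100 = 64021 fish
Harvest biomass = survivors * W_f = 64021 * 4.35 = 278491.35 kg

278491.35 kg


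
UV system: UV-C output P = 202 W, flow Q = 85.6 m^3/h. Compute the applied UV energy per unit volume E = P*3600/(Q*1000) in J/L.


Energy delivered per hour = 202 W * 3600 s = 727200 J/h
Volume treated per hour = 85.6 m^3/h * 1000 = 85600 L/h
dose = 727200 / 85600 = 8.49533 J/L

8.49533 J/L


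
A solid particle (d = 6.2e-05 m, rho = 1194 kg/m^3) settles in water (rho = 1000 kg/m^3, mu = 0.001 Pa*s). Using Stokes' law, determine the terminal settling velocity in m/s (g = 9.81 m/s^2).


Density difference: rho_p - rho_f = 1194 - 1000 = 194 kg/m^3
d^2 = (6.2e-05)^2 = 3.844e-09 m^2
Numerator = (rho_p - rho_f) * g * d^2 = 194 * 9.81 * 3.844e-09 = 7.3156702e-06
Denominator = 18 * mu = 18 * 0.001 = 0.018
v_s = 7.3156702e-06 / 0.018 = 4.06426e-04 m/s
Check: Re = rho_f * v_s * d / mu = 1000 * 4.06426e-04 * 6.2e-05 / 0.001 = 0.0252 < 1, so Stokes' law applies.

4.06426e-04 m/s


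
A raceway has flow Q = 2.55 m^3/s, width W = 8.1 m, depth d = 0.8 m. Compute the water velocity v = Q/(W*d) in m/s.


Cross-sectional area = W * d = 8.1 * 0.8 = 6.48 m^2
Velocity = Q / A = 2.55 / 6.48 = 0.393519 m/s

0.393519 m/s


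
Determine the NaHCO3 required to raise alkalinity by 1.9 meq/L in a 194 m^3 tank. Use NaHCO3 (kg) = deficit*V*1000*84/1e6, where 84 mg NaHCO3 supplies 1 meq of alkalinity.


Tank volume in L = 194 m^3 * 1000 = 194000 L
Total meq required = 1.9 meq/L * 194000 L = 368600 meq
NaHCO3 mass = 368600 meq * 84 mg/meq / 1e6 = 30.9624 kg

30.9624 kg


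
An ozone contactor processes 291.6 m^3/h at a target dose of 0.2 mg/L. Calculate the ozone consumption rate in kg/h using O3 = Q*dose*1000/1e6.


O3 demand (mg/h) = Q * dose * 1000 = 291.6 * 0.2 * 1000 = 58320 mg/h
Convert mg to kg: 58320 / 1e6 = 0.05832 kg/h

0.05832 kg/h


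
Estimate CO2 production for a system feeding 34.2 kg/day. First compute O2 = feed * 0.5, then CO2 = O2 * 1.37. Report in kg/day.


O2 = 34.2 * 0.5 = 17.1
CO2 = 17.1 * 1.37 = 23.427

23.427 kg/day


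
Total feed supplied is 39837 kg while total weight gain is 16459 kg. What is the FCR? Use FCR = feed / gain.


FCR = feed consumed / weight gained
FCR = 39837 kg / 16459 kg = 2.42038

2.42038


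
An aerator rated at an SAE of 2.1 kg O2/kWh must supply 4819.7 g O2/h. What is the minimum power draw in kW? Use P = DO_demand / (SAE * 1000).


SAE in g O2/kWh = 2.1 * 1000 = 2100 g/kWh
P = DO_demand / SAE_g = 4819.7 / 2100 = 2.2951 kW

2.2951 kW


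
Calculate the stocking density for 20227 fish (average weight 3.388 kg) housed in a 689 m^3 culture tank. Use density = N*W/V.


Total biomass = 20227 fish * 3.388 kg = 68529.076 kg
Density = total biomass / volume = 68529.076 / 689 = 99.4616 kg/m^3

99.4616 kg/m^3


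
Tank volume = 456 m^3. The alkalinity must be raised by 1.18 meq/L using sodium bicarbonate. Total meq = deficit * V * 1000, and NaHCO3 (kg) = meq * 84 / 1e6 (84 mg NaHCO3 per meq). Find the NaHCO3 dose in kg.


Tank volume in L = 456 m^3 * 1000 = 456000 L
Total meq required = 1.18 meq/L * 456000 L = 538080 meq
NaHCO3 mass = 538080 meq * 84 mg/meq / 1e6 = 45.1987 kg

45.1987 kg


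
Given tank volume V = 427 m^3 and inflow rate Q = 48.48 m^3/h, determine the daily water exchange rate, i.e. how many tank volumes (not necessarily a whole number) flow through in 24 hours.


Daily flow volume = 48.48 m^3/h * 24 h = 1163.52 m^3/day
Exchanges = daily flow / tank volume = 1163.52 / 427 = 2.72487 exchanges/day

2.72487 exchanges/day


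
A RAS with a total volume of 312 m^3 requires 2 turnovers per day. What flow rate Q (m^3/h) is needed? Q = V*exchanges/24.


Daily recirculation volume = 312 m^3 * 2 = 624 m^3/day
Flow rate Q = daily volume / 24 h = 624 / 24 = 26 m^3/h

26 m^3/h


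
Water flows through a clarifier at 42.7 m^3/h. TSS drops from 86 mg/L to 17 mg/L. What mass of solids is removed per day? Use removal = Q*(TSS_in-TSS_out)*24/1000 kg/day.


Concentration drop: TSS_in - TSS_out = 86 - 17 = 69 mg/L
Hourly solids removed = Q * dTSS = 42.7 m^3/h * 69 mg/L = 2946.3 g/h  (m^3/h * mg/L = g/h)
Daily solids removed = 2946.3 * 24 = 70711.2 g/day
Convert g to kg: 70711.2 / 1000 = 70.7112 kg/day

70.7112 kg/day


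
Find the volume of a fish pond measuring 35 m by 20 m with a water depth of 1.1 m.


Base area = L * W = 35 * 20 = 700 m^2
Volume = area * depth = 700 * 1.1 = 770 m^3

770 m^3


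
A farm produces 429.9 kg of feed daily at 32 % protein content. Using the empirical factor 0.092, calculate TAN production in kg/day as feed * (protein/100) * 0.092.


Protein in feed = 429.9 * 32/100 = 137.568 kg/day
TAN = protein * 0.092 = 137.568 * 0.092 = 12.656256 kg/day

12.656256 kg/day


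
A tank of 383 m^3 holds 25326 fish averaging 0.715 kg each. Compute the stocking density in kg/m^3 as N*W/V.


Total biomass = 25326 fish * 0.715 kg = 18108.09 kg
Density = total biomass / volume = 18108.09 / 383 = 47.2796 kg/m^3

47.2796 kg/m^3


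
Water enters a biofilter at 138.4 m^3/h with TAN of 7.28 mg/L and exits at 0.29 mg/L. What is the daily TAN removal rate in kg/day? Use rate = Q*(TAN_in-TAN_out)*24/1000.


Concentration drop: TAN_in - TAN_out = 7.28 - 0.29 = 6.99 mg/L
Hourly TAN removed = Q * dTAN = 138.4 m^3/h * 6.99 mg/L = 967.416 g/h  (m^3/h * mg/L = g/h)
Daily TAN removed = 967.416 * 24 = 23217.984 g/day
Convert to kg/day: 23217.984 / 1000 = 23.217984 kg/day

23.217984 kg/day


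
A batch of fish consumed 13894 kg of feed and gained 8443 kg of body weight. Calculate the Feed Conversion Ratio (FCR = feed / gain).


FCR = feed consumed / weight gained
FCR = 13894 kg / 8443 kg = 1.64562

1.64562


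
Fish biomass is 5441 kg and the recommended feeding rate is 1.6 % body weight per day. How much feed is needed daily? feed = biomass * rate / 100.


Feeding rate fraction = 1.6% / 100 = 0.016
Daily feed = 5441 kg * 0.016 = 87.056 kg/day

87.056 kg/day


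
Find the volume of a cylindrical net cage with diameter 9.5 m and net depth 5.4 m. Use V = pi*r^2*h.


r = d/2 = 9.5/2 = 4.75 m
Base area = pi*r^2 = pi*4.75^2 = 70.882184 m^2
Volume = 70.882184 * 5.4 = 382.764 m^3

382.764 m^3


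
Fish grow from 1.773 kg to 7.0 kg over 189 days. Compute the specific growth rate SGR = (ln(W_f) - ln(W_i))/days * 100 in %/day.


ln(W_f) = ln(7.0) = 1.9459101
ln(W_i) = ln(1.773) = 0.57267303
ln(W_f) - ln(W_i) = 1.9459101 - 0.57267303 = 1.3732371
SGR = 1.3732371 / 189 * 100 = 0.72658 %/day

0.72658 %/day


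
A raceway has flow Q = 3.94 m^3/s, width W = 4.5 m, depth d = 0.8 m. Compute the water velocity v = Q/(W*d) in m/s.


Cross-sectional area = W * d = 4.5 * 0.8 = 3.6 m^2
Velocity = Q / A = 3.94 / 3.6 = 1.09444 m/s

1.09444 m/s


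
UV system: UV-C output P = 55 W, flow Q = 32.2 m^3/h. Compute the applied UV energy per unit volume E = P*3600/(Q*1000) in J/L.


Energy delivered per hour = 55 W * 3600 s = 198000 J/h
Volume treated per hour = 32.2 m^3/h * 1000 = 32200 L/h
dose = 198000 / 32200 = 6.14907 J/L

6.14907 J/L


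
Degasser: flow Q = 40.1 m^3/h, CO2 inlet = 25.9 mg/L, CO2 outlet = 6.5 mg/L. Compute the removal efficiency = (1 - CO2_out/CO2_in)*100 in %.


CO2_out / CO2_in = 6.5 / 25.9 = 0.25096525
Fraction remaining = 0.25096525
efficiency = (1 - 0.25096525) * 100 = 74.9035 %

74.9035 %


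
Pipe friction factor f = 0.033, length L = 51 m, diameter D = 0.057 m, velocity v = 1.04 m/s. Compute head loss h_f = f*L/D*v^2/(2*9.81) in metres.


v^2 = 1.04^2 = 1.0816 m^2/s^2
L/D = 51/0.057 = 894.73684
h_f = f*(L/D)*v^2/(2g) = 0.033 * 894.73684 * 1.0816 / 19.62 = 1.62771 m

1.62771 m


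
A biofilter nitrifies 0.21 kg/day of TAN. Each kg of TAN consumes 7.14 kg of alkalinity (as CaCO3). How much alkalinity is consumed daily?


Alkalinity factor: 7.14 kg CaCO3 consumed per kg TAN nitrified
alk = 0.21 kg TAN * 7.14 = 1.4994 kg CaCO3/day

1.4994 kg CaCO3/day


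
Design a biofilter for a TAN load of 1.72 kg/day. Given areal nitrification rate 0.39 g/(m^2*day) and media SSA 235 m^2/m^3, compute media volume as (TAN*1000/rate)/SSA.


A = 1.72*1000 / 0.39 = 4410.2564 m^2
V = 4410.2564 / 235 = 18.767

18.767 m^3


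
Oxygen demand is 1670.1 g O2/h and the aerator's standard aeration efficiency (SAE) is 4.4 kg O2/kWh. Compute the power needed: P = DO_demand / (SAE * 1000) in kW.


SAE in g O2/kWh = 4.4 * 1000 = 4400 g/kWh
P = DO_demand / SAE_g = 1670.1 / 4400 = 0.379568 kW

0.379568 kW


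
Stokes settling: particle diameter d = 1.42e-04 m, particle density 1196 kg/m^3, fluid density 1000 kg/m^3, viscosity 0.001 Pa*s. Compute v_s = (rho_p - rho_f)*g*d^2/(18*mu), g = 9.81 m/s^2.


Density difference: rho_p - rho_f = 1196 - 1000 = 196 kg/m^3
d^2 = (1.42e-04)^2 = 2.0164e-08 m^2
Numerator = (rho_p - rho_f) * g * d^2 = 196 * 9.81 * 2.0164e-08 = 3.8770533e-05
Denominator = 18 * mu = 18 * 0.001 = 0.018
v_s = 3.8770533e-05 / 0.018 = 0.00215392 m/s
Check: Re = rho_f * v_s * d / mu = 1000 * 0.00215392 * 1.42e-04 / 0.001 = 0.306 < 1, so Stokes' law applies.

0.00215392 m/s


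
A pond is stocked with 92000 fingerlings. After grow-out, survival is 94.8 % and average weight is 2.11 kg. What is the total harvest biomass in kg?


Survivors = 92000 * 94.8/100 = 87216 fish
Harvest biomass = survivors * W_f = 87216 * 2.11 = 184025.76 kg

184025.76 kg


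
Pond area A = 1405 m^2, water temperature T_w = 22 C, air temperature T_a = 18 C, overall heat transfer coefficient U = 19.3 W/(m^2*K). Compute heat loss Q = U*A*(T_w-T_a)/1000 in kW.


Temperature difference dT = 22 - 18 = 4 K
Heat loss (W) = U * A * dT = 19.3 * 1405 * 4 = 108466 W
Convert to kW: 108466 / 1000 = 108.466 kW

108.466 kW


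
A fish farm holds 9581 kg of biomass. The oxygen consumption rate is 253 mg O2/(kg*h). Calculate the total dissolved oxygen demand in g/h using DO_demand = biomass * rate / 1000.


Total O2 consumption (mg/h) = 9581 kg * 253 mg/(kg*h) = 2423993 mg/h
Convert to g/h: 2423993 / 1000 = 2423.993 g/h

2423.993 g/h
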